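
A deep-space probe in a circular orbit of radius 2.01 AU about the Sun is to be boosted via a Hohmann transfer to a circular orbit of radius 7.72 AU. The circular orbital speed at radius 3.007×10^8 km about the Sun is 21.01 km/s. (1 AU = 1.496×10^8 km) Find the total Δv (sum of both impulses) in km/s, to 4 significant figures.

Δv = 9.286 km/s

From the circular-orbit relation v² = μ/r at r = 3.007×10^8 km: μ = v²r = (21.01)² × 3.007×10^8 = 1.32735×10^11 km³/s².
In km: r₁ = 2.01 × 1.496×10^8 = 3.00696×10^8 km; r₂ = 7.72 × 1.496×10^8 = 1.154912×10^9 km.
Transfer-ellipse semi-major axis a_t = (r₁ + r₂)/2 = (3.00696×10^8 + 1.154912×10^9)/2 = 7.27804×10^8 km.
At r₁ the circular-orbit speed is v₁ = √(μ/r₁) = 21.010 km/s.
On the transfer ellipse at r₁, vis-viva gives v_p = √[μ(2/r₁ − 1/a_t)] = 26.466 km/s.
First burn Δv₁ = |v_p − v₁| = 5.456 km/s.
Circular speed at r₂: v₂ = √(μ/r₂) = 10.721 km/s.
Transfer-orbit speed at r₂: v_a = √[μ(2/r₂ − 1/a_t)] = 6.8909 km/s.
Second burn Δv₂ = |v₂ − v_a| = 3.830 km/s.
Total Δv = Δv₁ + Δv₂ = 9.286 km/s.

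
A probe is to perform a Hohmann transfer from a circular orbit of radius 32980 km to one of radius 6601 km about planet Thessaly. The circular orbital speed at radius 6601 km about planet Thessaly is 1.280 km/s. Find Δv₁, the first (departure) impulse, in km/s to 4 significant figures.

Δv₁ = 0.2419 km/s

From the circular-orbit relation v² = μ/r at r = 6601 km: μ = v²r = (1.280)² × 6601 = 10815.1 km³/s².
The Hohmann ellipse has a_t = (r₁ + r₂)/2 = 19790.5 km.
On the circular orbit at r = 32980 km, v_c = √(μ/r) = 0.57265 km/s.
Vis-viva on the transfer ellipse at r = 32980 km gives v_t = √[μ(2/r − 1/a_t)] = 0.33072 km/s.
Δv₁ = |v_t − v_c| = |0.33072 − 0.57265| = 0.2419 km/s.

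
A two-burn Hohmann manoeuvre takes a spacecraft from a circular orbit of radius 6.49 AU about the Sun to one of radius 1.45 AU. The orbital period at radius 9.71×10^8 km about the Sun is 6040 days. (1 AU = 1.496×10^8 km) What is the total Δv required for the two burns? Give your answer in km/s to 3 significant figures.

Δv = 11.5 km/s

From Kepler's third law T² = 4π²r³/μ at r = 9.71×10^8 km, T = 6040 days = 6040 × 86400 s = 5.21856×10^8 s: μ = 4π²r³/T² = 1.32714×10^11 km³/s².
In km: r₁ = 6.49 × 1.496×10^8 = 9.70904×10^8 km; r₂ = 1.45 × 1.496×10^8 = 2.1692×10^8 km.
Semi-major axis of the transfer orbit: a_t = (9.70904×10^8 + 2.1692×10^8)/2 = 5.93912×10^8 km.
At r₁ the circular-orbit speed is v₁ = √(μ/r₁) = 11.6915 km/s.
On the transfer ellipse at r₁, vis-viva equation gives v_a = √[μ(2/r₁ − 1/a_t)] = 7.06576 km/s.
First burn Δv₁ = |v_a − v₁| = 4.626 km/s.
Circular speed at r₂: v₂ = √(μ/r₂) = 24.73479 km/s.
Transfer-orbit speed at r₂: v_p = √[μ(2/r₂ − 1/a_t)] = 31.62535 km/s.
Second burn Δv₂ = |v₂ − v_p| = 6.891 km/s.
Δv = Δv₁ + Δv₂ = 4.626 + 6.891 = 11.52 km/s.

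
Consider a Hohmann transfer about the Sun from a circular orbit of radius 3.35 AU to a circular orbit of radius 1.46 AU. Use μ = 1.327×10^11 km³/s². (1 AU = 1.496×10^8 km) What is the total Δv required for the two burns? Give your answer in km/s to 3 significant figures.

Δv = 8.04 km/s

In km: r₁ = 3.35 × 1.496×10^8 = 5.0116×10^8 km; r₂ = 1.46 × 1.496×10^8 = 2.18416×10^8 km.
Semi-major axis of the transfer orbit: a_t = (5.0116×10^8 + 2.18416×10^8)/2 = 3.59788×10^8 km.
At r₁ the circular-orbit speed is v₁ = √(μ/r₁) = 16.272 km/s.
Transfer-orbit speed at r₁ (vis-viva equation): v_a = √[μ(2/r₁ − 1/a_t)] = 12.678 km/s.
First burn Δv₁ = |v_a − v₁| = 3.594 km/s.
Circular speed at r₂: v₂ = √(μ/r₂) = 24.649 km/s.
Transfer-orbit speed at r₂: v_p = √[μ(2/r₂ − 1/a_t)] = 29.091 km/s.
Second burn Δv₂ = |v₂ − v_p| = 4.442 km/s.
Total Δv = Δv₁ + Δv₂ = 8.036 km/s.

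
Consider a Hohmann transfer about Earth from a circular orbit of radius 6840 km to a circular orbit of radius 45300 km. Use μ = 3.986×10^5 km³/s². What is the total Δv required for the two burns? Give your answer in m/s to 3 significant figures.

Δv = 3880 m/s

The Hohmann ellipse has a_t = (r₁ + r₂)/2 = 26070 km.
At r₁ the circular-orbit speed is v₁ = √(μ/r₁) = 7.6338 km/s.
Transfer-orbit speed at r₁ (vis-viva equation): v_p = √[μ(2/r₁ − 1/a_t)] = 10.063 km/s.
First burn Δv₁ = |v_p − v₁| = 2.429 km/s.
Circular speed at r₂: v₂ = √(μ/r₂) = 2.966 km/s.
Transfer-orbit speed at r₂: v_a = √[μ(2/r₂ − 1/a_t)] = 1.519 km/s.
Second burn Δv₂ = |v₂ − v_a| = 1.447 km/s.
Δv = Δv₁ + Δv₂ = 2.429 + 1.447 = 3.876 km/s.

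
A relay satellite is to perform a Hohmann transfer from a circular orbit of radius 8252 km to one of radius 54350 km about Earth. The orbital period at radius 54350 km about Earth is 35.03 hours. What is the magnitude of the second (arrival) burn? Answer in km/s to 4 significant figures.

From Kepler's third law T² = 4π²r³/μ at r = 54350 km, T = 35.03 hours = 35.03 × 3600 s = 1.26108×10^5 s: μ = 4π²r³/T² = 3.98541×10^5 km³/s².
The Hohmann ellipse has a_t = (r₁ + r₂)/2 = 31301 km.
On the circular orbit at r = 54350 km, v_c = √(μ/r) = 2.708 km/s.
Vis-viva on the transfer ellipse at r = 54350 km gives v_t = √[μ(2/r − 1/a_t)] = 1.390 km/s.
Δv₂ = |v_t − v_c| = |1.390 − 2.708| = 1.318 km/s.

Δv₂ = 1.318 km/s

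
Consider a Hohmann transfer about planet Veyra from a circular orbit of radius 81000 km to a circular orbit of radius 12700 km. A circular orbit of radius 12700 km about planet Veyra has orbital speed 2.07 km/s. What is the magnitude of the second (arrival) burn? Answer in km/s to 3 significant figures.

From the circular-orbit relation v² = μ/r at r = 12700 km: μ = v²r = (2.07)² × 12700 = 54418.2 km³/s².
Semi-major axis of the transfer orbit: a_t = (81000 + 12700)/2 = 46850 km.
Circular speed at r = 12700 km: v_c = √(μ/r) = 2.0700 km/s.
Transfer-orbit speed at the same r (vis-viva, a = a_t): v_t = √[μ(2/r − 1/a_t)] = 2.7218 km/s.
Δv₂ = |v_t − v_c| = |2.7218 − 2.0700| = 0.6518 km/s.

Δv₂ = 0.652 km/s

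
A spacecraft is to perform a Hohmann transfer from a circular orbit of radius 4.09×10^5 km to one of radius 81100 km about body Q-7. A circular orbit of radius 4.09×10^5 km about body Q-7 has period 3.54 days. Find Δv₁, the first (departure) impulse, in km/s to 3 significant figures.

Δv₁ = 3.57 km/s

From Kepler's third law T² = 4π²r³/μ at r = 4.09×10^5 km, T = 3.54 days = 3.54 × 86400 s = 3.05856×10^5 s: μ = 4π²r³/T² = 2.88732×10^7 km³/s².
Transfer-ellipse semi-major axis a_t = (r₁ + r₂)/2 = (4.090×10^5 + 81100)/2 = 2.4505×10^5 km.
On the circular orbit at r = 4.090×10^5 km, v_c = √(μ/r) = 8.402 km/s.
Vis-viva on the transfer ellipse at r = 4.090×10^5 km gives v_t = √[μ(2/r − 1/a_t)] = 4.834 km/s.
Δv₁ = |v_t − v_c| = |4.834 − 8.402| = 3.568 km/s.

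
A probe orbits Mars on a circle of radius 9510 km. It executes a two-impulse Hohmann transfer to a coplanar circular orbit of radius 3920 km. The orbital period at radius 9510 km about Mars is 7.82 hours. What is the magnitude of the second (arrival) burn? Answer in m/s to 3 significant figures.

Δv₂ = 628 m/s

From Kepler's third law T² = 4π²r³/μ at r = 9510 km, T = 7.82 hours = 7.82 × 3600 s = 28152 s: μ = 4π²r³/T² = 42843.3 km³/s².
Transfer-ellipse semi-major axis a_t = (r₁ + r₂)/2 = (9510 + 3920)/2 = 6715 km.
On the circular orbit at r = 3920 km, v_c = √(μ/r) = 3.3060 km/s.
Vis-viva on the transfer ellipse at r = 3920 km gives v_t = √[μ(2/r − 1/a_t)] = 3.9343 km/s.
Δv₂ = |v_t − v_c| = |3.9343 − 3.3060| = 0.6283 km/s.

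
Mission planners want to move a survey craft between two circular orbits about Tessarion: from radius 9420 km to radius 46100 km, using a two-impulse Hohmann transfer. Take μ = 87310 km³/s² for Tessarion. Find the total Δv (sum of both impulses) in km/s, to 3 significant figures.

Δv = 1.45 km/s

Transfer-ellipse semi-major axis a_t = (r₁ + r₂)/2 = (9420 + 46100)/2 = 27760 km.
Circular speed at r₁: v₁ = √(μ/r₁) = √(87310/9420) = 3.04443 km/s.
Transfer-orbit speed at r₁ (vis-viva equation): v_p = √[μ(2/r₁ − 1/a_t)] = 3.92326 km/s.
First burn Δv₁ = |v_p − v₁| = 0.8788 km/s.
At r₂, v₂ = √(μ/r₂) = 1.3762 km/s.
Transfer-orbit speed at r₂: v_a = √[μ(2/r₂ − 1/a_t)] = 0.80167 km/s.
Second burn Δv₂ = |v₂ − v_a| = 0.5745 km/s.
Δv = Δv₁ + Δv₂ = 0.8788 + 0.5745 = 1.453 km/s.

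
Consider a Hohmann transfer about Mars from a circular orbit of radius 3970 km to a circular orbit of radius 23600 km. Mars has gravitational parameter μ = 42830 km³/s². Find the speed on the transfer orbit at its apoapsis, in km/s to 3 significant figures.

The Hohmann ellipse has a_t = (r₁ + r₂)/2 = 13785 km.
At apoapsis, r = 23600 km.
From the vis-viva equation, v = √[μ(2/r − 1/a_t)] = 0.7230 km/s.

v = 0.723 km/s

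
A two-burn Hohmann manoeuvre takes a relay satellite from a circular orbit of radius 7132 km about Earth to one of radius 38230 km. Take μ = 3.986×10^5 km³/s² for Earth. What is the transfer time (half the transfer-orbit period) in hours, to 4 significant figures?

Transfer-ellipse semi-major axis a_t = (r₁ + r₂)/2 = (7132 + 38230)/2 = 22681 km.
Transfer time t = π√(a_t³/μ) = π√((22681)³ / 3.986×10^5) = 16997 s.
Converting: 16997 s ÷ 3600 s/hour = 4.721 hours.

t = 4.721 hours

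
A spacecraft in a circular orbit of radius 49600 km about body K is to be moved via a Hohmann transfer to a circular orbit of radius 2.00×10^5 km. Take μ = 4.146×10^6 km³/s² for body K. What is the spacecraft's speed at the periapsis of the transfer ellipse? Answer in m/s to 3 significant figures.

Semi-major axis of the transfer orbit: a_t = (49600 + 2.000×10^5)/2 = 1.248×10^5 km.
At periapsis, r = 49600 km.
Vis-viva: v = √[μ(2/r − 1/a_t)] = √[4.146×10^6 × (2/49600 − 1/1.248×10^5)] = 11.57 km/s.

v = 11600 m/s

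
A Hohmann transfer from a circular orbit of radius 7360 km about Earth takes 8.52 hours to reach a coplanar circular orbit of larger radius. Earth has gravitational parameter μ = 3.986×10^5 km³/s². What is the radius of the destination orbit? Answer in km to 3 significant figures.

r₂ = 59900 km

Transfer time t = 8.52 hours = 30672 s, and t = π√(a_t³/μ).
So a_t = (μ t²/π²)^(1/3) = (3.986×10^5 × (30672)² / π²)^(1/3) = 33618 km.
Since a_t = (r₁ + r₂)/2, r₂ = 2a_t − r₁ = 2×33618 − 7360 = 59876 km.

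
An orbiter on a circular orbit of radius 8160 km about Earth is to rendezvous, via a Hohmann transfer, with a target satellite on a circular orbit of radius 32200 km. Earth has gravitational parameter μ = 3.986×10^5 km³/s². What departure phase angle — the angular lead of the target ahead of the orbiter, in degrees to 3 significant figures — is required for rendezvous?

The Hohmann ellipse has a_t = (r₁ + r₂)/2 = 20180 km.
The half-period of the transfer ellipse is t = π√(a_t³/μ) = 14260 s.
Target angular speed ω₂ = √(μ/r₂³) = 1.093×10^-4 rad/s.
Angle swept by the target during transfer: ω₂·t = 1.5586 rad = 89.30°.
The orbiter traverses 180° on the transfer ellipse, so the target must lead by 180° − 89.30° = 90.7°.

φ = 90.7°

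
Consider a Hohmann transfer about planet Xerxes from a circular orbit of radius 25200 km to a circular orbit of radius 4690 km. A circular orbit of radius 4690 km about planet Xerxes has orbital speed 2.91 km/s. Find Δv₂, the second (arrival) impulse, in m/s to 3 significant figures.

Δv₂ = 869 m/s

From the circular-orbit relation v² = μ/r at r = 4690 km: μ = v²r = (2.91)² × 4690 = 39715.4 km³/s².
Semi-major axis of the transfer orbit: a_t = (25200 + 4690)/2 = 14945 km.
On the circular orbit at r = 4690 km, v_c = √(μ/r) = 2.9100 km/s.
Vis-viva on the transfer ellipse at r = 4690 km gives v_t = √[μ(2/r − 1/a_t)] = 3.7787 km/s.
Δv₂ = |v_t − v_c| = |3.7787 − 2.9100| = 0.8687 km/s.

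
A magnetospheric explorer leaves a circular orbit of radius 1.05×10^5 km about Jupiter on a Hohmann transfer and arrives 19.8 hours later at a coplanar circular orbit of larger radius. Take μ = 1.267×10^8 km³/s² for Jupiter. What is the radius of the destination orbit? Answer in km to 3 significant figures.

Transfer time t = 19.8 hours = 71280 s, and t = π√(a_t³/μ).
So a_t = (μ t²/π²)^(1/3) = (1.267×10^8 × (71280)² / π²)^(1/3) = 4.0254×10^5 km.
Since a_t = (r₁ + r₂)/2, r₂ = 2a_t − r₁ = 2×4.0254×10^5 − 1.050×10^5 = 7.0008×10^5 km.

r₂ = 7.00×10^5 km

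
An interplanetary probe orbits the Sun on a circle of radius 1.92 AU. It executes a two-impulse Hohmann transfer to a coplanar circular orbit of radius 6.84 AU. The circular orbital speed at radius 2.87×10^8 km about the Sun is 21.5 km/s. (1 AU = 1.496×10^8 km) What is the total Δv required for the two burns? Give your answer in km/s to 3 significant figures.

Δv = 9.21 km/s

From the circular-orbit relation v² = μ/r at r = 2.87×10^8 km: μ = v²r = (21.5)² × 2.87×10^8 = 1.32666×10^11 km³/s².
In km: r₁ = 1.92 × 1.496×10^8 = 2.87232×10^8 km; r₂ = 6.84 × 1.496×10^8 = 1.023264×10^9 km.
The Hohmann ellipse has a_t = (r₁ + r₂)/2 = 6.55248×10^8 km.
Circular speed at r₁: v₁ = √(μ/r₁) = √(1.32666×10^11/2.87232×10^8) = 21.49132 km/s.
Transfer-orbit speed at r₁ (vis-viva): v_p = √[μ(2/r₁ − 1/a_t)] = 26.85678 km/s.
First burn Δv₁ = |v_p − v₁| = 5.365 km/s.
Circular speed at r₂: v₂ = √(μ/r₂) = 11.3864 km/s.
Transfer-orbit speed at r₂: v_a = √[μ(2/r₂ − 1/a_t)] = 7.53875 km/s.
Second burn Δv₂ = |v₂ − v_a| = 3.848 km/s.
Total Δv = Δv₁ + Δv₂ = 9.213 km/s.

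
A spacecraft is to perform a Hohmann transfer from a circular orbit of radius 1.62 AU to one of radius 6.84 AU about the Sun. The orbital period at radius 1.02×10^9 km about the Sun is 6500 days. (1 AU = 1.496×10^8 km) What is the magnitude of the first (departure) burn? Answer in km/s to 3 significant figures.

Δv₁ = 6.36 km/s

From Kepler's third law T² = 4π²r³/μ at r = 1.02×10^9 km, T = 6500 days = 6500 × 86400 s = 5.616×10^8 s: μ = 4π²r³/T² = 1.32833×10^11 km³/s².
In km: r₁ = 1.62 × 1.496×10^8 = 2.42352×10^8 km; r₂ = 6.84 × 1.496×10^8 = 1.023264×10^9 km.
Semi-major axis of the transfer orbit: a_t = (2.42352×10^8 + 1.023264×10^9)/2 = 6.32808×10^8 km.
Circular speed at r = 2.42352×10^8 km: v_c = √(μ/r) = 23.412 km/s.
Transfer-orbit speed at the same r (vis-viva, a = a_t): v_t = √[μ(2/r − 1/a_t)] = 29.771 km/s.
Δv₁ = |v_t − v_c| = |29.771 − 23.412| = 6.359 km/s.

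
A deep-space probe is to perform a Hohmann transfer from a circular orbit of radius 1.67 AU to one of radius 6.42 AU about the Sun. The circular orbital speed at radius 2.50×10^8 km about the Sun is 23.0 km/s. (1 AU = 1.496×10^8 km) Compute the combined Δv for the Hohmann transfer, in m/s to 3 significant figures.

Δv = 10200 m/s

From the circular-orbit relation v² = μ/r at r = 2.50×10^8 km: μ = v²r = (23.0)² × 2.50×10^8 = 1.32250×10^11 km³/s².
In km: r₁ = 1.67 × 1.496×10^8 = 2.49832×10^8 km; r₂ = 6.42 × 1.496×10^8 = 9.60432×10^8 km.
Semi-major axis of the transfer orbit: a_t = (2.49832×10^8 + 9.60432×10^8)/2 = 6.05132×10^8 km.
At r₁ the circular-orbit speed is v₁ = √(μ/r₁) = 23.008 km/s.
Transfer-orbit speed at r₁ (vis-viva): v_p = √[μ(2/r₁ − 1/a_t)] = 28.986 km/s.
First burn Δv₁ = |v_p − v₁| = 5.978 km/s.
Circular speed at r₂: v₂ = √(μ/r₂) = 11.7345 km/s.
Transfer-orbit speed at r₂: v_a = √[μ(2/r₂ − 1/a_t)] = 7.53986 km/s.
Second burn Δv₂ = |v₂ − v_a| = 4.195 km/s.
Total Δv = Δv₁ + Δv₂ = 10.17 km/s.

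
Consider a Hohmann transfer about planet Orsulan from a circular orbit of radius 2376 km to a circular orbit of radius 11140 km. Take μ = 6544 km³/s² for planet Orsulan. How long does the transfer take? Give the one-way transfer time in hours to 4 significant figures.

The Hohmann ellipse has a_t = (r₁ + r₂)/2 = 6758 km.
Transfer time t = π√(a_t³/μ) = π√((6758)³ / 6544) = 21575 s.
Converting: 21575 s ÷ 3600 s/hour = 5.993 hours.

t = 5.993 hours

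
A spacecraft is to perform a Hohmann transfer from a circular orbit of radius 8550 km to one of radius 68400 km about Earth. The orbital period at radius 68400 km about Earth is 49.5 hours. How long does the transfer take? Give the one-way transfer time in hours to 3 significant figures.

From Kepler's third law T² = 4π²r³/μ at r = 68400 km, T = 49.5 hours = 49.5 × 3600 s = 1.782×10^5 s: μ = 4π²r³/T² = 3.97844×10^5 km³/s².
Semi-major axis of the transfer orbit: a_t = (8550 + 68400)/2 = 38475 km.
Half the transfer-orbit period gives t = π√(a_t³/μ) = 37590 s.
Converting: 37590 s ÷ 3600 s/hour = 10.4 hours.

t = 10.4 hours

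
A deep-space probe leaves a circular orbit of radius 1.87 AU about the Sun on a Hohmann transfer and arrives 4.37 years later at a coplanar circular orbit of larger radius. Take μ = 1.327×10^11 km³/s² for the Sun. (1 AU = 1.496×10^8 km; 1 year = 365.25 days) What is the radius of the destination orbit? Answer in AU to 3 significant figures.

r₂ = 6.62 AU

In km: r₁ = 1.87 × 1.496×10^8 = 2.79752×10^8 km.
Transfer time t = 4.37 years × 365.25 × 86400 s = 1.37906712×10^8 s, and t = π√(a_t³/μ).
So a_t = (μ t²/π²)^(1/3) = (1.327×10^11 × (1.37906712×10^8)² / π²)^(1/3) = 6.3472×10^8 km.
Since a_t = (r₁ + r₂)/2, r₂ = 2a_t − r₁ = 2×6.3472×10^8 − 2.79752×10^8 = 9.89688×10^8 km.
In AU: r₂ = 9.89688×10^8 / 1.496×10^8 = 6.62 AU.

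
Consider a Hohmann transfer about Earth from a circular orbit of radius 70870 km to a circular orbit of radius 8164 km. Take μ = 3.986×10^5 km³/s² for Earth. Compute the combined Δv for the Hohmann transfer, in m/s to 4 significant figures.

Δv = 3664 m/s

Transfer-ellipse semi-major axis a_t = (r₁ + r₂)/2 = (70870 + 8164)/2 = 39517 km.
Circular speed at r₁: v₁ = √(μ/r₁) = √(3.986×10^5/70870) = 2.372 km/s.
Transfer-orbit speed at r₁ (vis-viva equation): v_a = √[μ(2/r₁ − 1/a_t)] = 1.078 km/s.
First burn Δv₁ = |v_a − v₁| = 1.294 km/s.
Circular speed at r₂: v₂ = √(μ/r₂) = 6.987 km/s.
Transfer-orbit speed at r₂: v_p = √[μ(2/r₂ − 1/a_t)] = 9.357 km/s.
Second burn Δv₂ = |v₂ − v_p| = 2.370 km/s.
Δv = Δv₁ + Δv₂ = 1.294 + 2.370 = 3.664 km/s.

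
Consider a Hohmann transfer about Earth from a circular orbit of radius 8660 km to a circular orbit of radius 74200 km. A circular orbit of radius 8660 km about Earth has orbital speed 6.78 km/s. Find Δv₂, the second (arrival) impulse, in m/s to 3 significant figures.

Δv₂ = 1260 m/s

From the circular-orbit relation v² = μ/r at r = 8660 km: μ = v²r = (6.78)² × 8660 = 3.98086×10^5 km³/s².
Transfer-ellipse semi-major axis a_t = (r₁ + r₂)/2 = (8660 + 74200)/2 = 41430 km.
On the circular orbit at r = 74200 km, v_c = √(μ/r) = 2.316 km/s.
Vis-viva on the transfer ellipse at r = 74200 km gives v_t = √[μ(2/r − 1/a_t)] = 1.059 km/s.
Δv₂ = |v_t − v_c| = |1.059 − 2.316| = 1.257 km/s.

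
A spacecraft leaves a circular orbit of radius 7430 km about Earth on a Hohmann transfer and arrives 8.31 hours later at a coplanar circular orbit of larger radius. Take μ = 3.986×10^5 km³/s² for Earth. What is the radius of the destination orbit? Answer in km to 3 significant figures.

r₂ = 58700 km

Transfer time t = 8.31 hours = 29916 s, and t = π√(a_t³/μ).
So a_t = (μ t²/π²)^(1/3) = (3.986×10^5 × (29916)² / π²)^(1/3) = 33063 km.
Since a_t = (r₁ + r₂)/2, r₂ = 2a_t − r₁ = 2×33063 − 7430 = 58696 km.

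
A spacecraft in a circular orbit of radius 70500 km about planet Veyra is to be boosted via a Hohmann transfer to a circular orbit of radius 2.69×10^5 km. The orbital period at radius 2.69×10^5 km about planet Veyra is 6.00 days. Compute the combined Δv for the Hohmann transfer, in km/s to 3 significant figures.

From Kepler's third law T² = 4π²r³/μ at r = 2.69×10^5 km, T = 6.00 days = 6.00 × 86400 s = 5.184×10^5 s: μ = 4π²r³/T² = 2.85948×10^6 km³/s².
The Hohmann ellipse has a_t = (r₁ + r₂)/2 = 1.6975×10^5 km.
At r₁ the circular-orbit speed is v₁ = √(μ/r₁) = 6.36867 km/s.
Transfer-orbit speed at r₁ (vis-viva equation): v_p = √[μ(2/r₁ − 1/a_t)] = 8.01715 km/s.
First burn Δv₁ = |v_p − v₁| = 1.6485 km/s.
At r₂, v₂ = √(μ/r₂) = 3.26037 km/s.
Transfer-orbit speed at r₂: v_a = √[μ(2/r₂ − 1/a_t)] = 2.10115 km/s.
Second burn Δv₂ = |v₂ − v_a| = 1.1592 km/s.
Δv = Δv₁ + Δv₂ = 1.6485 + 1.1592 = 2.808 km/s.

Δv = 2.81 km/s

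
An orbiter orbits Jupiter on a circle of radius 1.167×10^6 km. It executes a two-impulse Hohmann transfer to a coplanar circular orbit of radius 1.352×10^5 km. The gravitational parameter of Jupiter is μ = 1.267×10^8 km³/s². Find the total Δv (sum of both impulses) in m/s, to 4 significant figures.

Δv = 16040 m/s

Semi-major axis of the transfer orbit: a_t = (1.167×10^6 + 1.352×10^5)/2 = 6.511×10^5 km.
At r₁ the circular-orbit speed is v₁ = √(μ/r₁) = 10.42 km/s.
On the transfer ellipse at r₁, vis-viva gives v_a = √[μ(2/r₁ − 1/a_t)] = 4.748 km/s.
First burn Δv₁ = |v_a − v₁| = 5.672 km/s.
At r₂, v₂ = √(μ/r₂) = 30.61 km/s.
Transfer-orbit speed at r₂: v_p = √[μ(2/r₂ − 1/a_t)] = 40.98 km/s.
Second burn Δv₂ = |v₂ − v_p| = 10.37 km/s.
Total Δv = Δv₁ + Δv₂ = 16.04 km/s.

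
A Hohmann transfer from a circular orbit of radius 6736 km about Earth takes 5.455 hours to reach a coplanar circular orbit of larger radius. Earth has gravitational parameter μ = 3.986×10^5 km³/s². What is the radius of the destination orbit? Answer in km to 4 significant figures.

r₂ = 43210 km

Transfer time t = 5.455 hours = 19638 s, and t = π√(a_t³/μ).
So a_t = (μ t²/π²)^(1/3) = (3.986×10^5 × (19638)² / π²)^(1/3) = 24973 km.
Since a_t = (r₁ + r₂)/2, r₂ = 2a_t − r₁ = 2×24973 − 6736 = 43210 km.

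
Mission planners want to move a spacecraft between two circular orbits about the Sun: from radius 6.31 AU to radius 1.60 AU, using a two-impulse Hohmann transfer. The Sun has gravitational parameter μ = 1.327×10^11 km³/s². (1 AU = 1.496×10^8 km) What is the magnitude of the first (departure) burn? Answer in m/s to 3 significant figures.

In km: r₁ = 6.31 × 1.496×10^8 = 9.43976×10^8 km; r₂ = 1.60 × 1.496×10^8 = 2.3936×10^8 km.
The Hohmann ellipse has a_t = (r₁ + r₂)/2 = 5.91668×10^8 km.
Circular speed at r = 9.43976×10^8 km: v_c = √(μ/r) = 11.856 km/s.
Transfer-orbit speed at the same r (vis-viva, a = a_t): v_t = √[μ(2/r − 1/a_t)] = 7.5412 km/s.
Δv₁ = |v_t − v_c| = |7.5412 − 11.856| = 4.315 km/s.

Δv₁ = 4320 m/s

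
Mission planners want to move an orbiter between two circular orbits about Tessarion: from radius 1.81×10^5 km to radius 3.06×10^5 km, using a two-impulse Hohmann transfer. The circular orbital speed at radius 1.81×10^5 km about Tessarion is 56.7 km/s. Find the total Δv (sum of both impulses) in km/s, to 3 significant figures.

From the circular-orbit relation v² = μ/r at r = 1.81×10^5 km: μ = v²r = (56.7)² × 1.81×10^5 = 5.81895×10^8 km³/s².
Semi-major axis of the transfer orbit: a_t = (1.810×10^5 + 3.060×10^5)/2 = 2.435×10^5 km.
At r₁ the circular-orbit speed is v₁ = √(μ/r₁) = 56.700 km/s.
Transfer-orbit speed at r₁ (vis-viva): v_p = √[μ(2/r₁ − 1/a_t)] = 63.562 km/s.
First burn Δv₁ = |v_p − v₁| = 6.862 km/s.
At r₂, v₂ = √(μ/r₂) = 43.608 km/s.
Transfer-orbit speed at r₂: v_a = √[μ(2/r₂ − 1/a_t)] = 37.597 km/s.
Second burn Δv₂ = |v₂ − v_a| = 6.011 km/s.
Total Δv = Δv₁ + Δv₂ = 12.87 km/s.

Δv = 12.9 km/s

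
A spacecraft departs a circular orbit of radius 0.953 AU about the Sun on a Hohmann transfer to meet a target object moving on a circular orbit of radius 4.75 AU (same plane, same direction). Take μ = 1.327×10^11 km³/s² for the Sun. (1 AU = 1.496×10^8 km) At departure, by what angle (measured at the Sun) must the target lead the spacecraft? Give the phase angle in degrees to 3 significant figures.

In km: r₁ = 0.953 × 1.496×10^8 = 1.425688×10^8 km; r₂ = 4.75 × 1.496×10^8 = 7.106×10^8 km.
Transfer-ellipse semi-major axis a_t = (r₁ + r₂)/2 = (1.425688×10^8 + 7.106×10^8)/2 = 4.265844×10^8 km.
Transfer time t = π√(a_t³/μ) = 7.5984×10^7 s.
The target's mean motion on its circular orbit is ω₂ = √(μ/r₂³) = 1.9231×10^-8 rad/s.
Angle swept by the target during transfer: ω₂·t = 1.4612 rad = 83.72°.
The spacecraft traverses 180° on the transfer ellipse, so the target must lead by 180° − 83.72° = 96.3°.

φ = 96.3°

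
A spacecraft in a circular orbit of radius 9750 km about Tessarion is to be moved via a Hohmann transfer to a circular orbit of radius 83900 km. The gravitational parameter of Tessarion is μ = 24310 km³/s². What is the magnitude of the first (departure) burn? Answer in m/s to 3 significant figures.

Δv₁ = 535 m/s

Semi-major axis of the transfer orbit: a_t = (9750 + 83900)/2 = 46825 km.
Circular speed at r = 9750 km: v_c = √(μ/r) = 1.5790 km/s.
Vis-viva on the transfer ellipse at r = 9750 km gives v_t = √[μ(2/r − 1/a_t)] = 2.1136 km/s.
Δv₁ = |v_t − v_c| = |2.1136 − 1.5790| = 0.5346 km/s.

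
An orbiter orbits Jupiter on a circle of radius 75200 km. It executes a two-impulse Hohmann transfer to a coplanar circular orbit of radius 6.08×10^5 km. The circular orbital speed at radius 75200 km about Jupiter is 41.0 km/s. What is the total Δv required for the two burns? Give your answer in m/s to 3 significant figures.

From the circular-orbit relation v² = μ/r at r = 75200 km: μ = v²r = (41.0)² × 75200 = 1.26411×10^8 km³/s².
The Hohmann ellipse has a_t = (r₁ + r₂)/2 = 3.416×10^5 km.
Circular speed at r₁: v₁ = √(μ/r₁) = √(1.26411×10^8/75200) = 41.00 km/s.
Transfer-orbit speed at r₁ (v² = μ(2/r − 1/a)): v_p = √[μ(2/r₁ − 1/a_t)] = 54.70 km/s.
First burn Δv₁ = |v_p − v₁| = 13.70 km/s.
At r₂, v₂ = √(μ/r₂) = 14.419 km/s.
Transfer-orbit speed at r₂: v_a = √[μ(2/r₂ − 1/a_t)] = 6.7654 km/s.
Second burn Δv₂ = |v₂ − v_a| = 7.654 km/s.
Total Δv = Δv₁ + Δv₂ = 21.35 km/s.

Δv = 21400 m/s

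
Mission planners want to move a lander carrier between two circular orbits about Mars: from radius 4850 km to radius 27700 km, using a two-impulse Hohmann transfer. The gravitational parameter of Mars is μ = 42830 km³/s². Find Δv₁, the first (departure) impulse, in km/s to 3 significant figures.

Δv₁ = 0.905 km/s

Transfer-ellipse semi-major axis a_t = (r₁ + r₂)/2 = (4850 + 27700)/2 = 16275 km.
On the circular orbit at r = 4850 km, v_c = √(μ/r) = 2.9717 km/s.
Transfer-orbit speed at the same r (vis-viva, a = a_t): v_t = √[μ(2/r − 1/a_t)] = 3.8769 km/s.
Δv₁ = |v_t − v_c| = |3.8769 − 2.9717| = 0.9052 km/s.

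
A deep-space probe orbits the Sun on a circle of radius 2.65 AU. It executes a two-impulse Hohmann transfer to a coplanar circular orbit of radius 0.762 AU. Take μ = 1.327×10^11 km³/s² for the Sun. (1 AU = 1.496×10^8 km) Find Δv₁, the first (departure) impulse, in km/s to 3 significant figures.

In km: r₁ = 2.65 × 1.496×10^8 = 3.9644×10^8 km; r₂ = 0.762 × 1.496×10^8 = 1.139952×10^8 km.
Transfer-ellipse semi-major axis a_t = (r₁ + r₂)/2 = (3.9644×10^8 + 1.139952×10^8)/2 = 2.552176×10^8 km.
Circular speed at r = 3.9644×10^8 km: v_c = √(μ/r) = 18.2956 km/s.
Transfer-orbit speed at the same r (vis-viva, a = a_t): v_t = √[μ(2/r − 1/a_t)] = 12.2274 km/s.
Δv₁ = |v_t − v_c| = |12.2274 − 18.2956| = 6.068 km/s.

Δv₁ = 6.07 km/s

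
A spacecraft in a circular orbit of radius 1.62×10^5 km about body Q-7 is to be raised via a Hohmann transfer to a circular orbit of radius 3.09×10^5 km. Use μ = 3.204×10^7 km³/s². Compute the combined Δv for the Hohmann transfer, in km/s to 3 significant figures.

Δv = 3.78 km/s

Transfer-ellipse semi-major axis a_t = (r₁ + r₂)/2 = (1.620×10^5 + 3.090×10^5)/2 = 2.355×10^5 km.
Circular speed at r₁: v₁ = √(μ/r₁) = √(3.204×10^7/1.620×10^5) = 14.063 km/s.
On the transfer ellipse at r₁, v² = μ(2/r − 1/a) gives v_p = √[μ(2/r₁ − 1/a_t)] = 16.109 km/s.
First burn Δv₁ = |v_p − v₁| = 2.046 km/s.
Circular speed at r₂: v₂ = √(μ/r₂) = 10.183 km/s.
Transfer-orbit speed at r₂: v_a = √[μ(2/r₂ − 1/a_t)] = 8.4456 km/s.
Second burn Δv₂ = |v₂ − v_a| = 1.737 km/s.
Δv = Δv₁ + Δv₂ = 2.046 + 1.737 = 3.783 km/s.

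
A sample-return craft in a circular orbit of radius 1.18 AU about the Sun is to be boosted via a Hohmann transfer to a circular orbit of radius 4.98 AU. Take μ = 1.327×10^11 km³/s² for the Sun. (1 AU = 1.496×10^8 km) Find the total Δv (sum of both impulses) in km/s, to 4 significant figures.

In km: r₁ = 1.18 × 1.496×10^8 = 1.76528×10^8 km; r₂ = 4.98 × 1.496×10^8 = 7.45008×10^8 km.
Semi-major axis of the transfer orbit: a_t = (1.76528×10^8 + 7.45008×10^8)/2 = 4.60768×10^8 km.
Circular speed at r₁: v₁ = √(μ/r₁) = √(1.327×10^11/1.76528×10^8) = 27.4176 km/s.
On the transfer ellipse at r₁, vis-viva equation gives v_p = √[μ(2/r₁ − 1/a_t)] = 34.8633 km/s.
First burn Δv₁ = |v_p − v₁| = 7.446 km/s.
Circular speed at r₂: v₂ = √(μ/r₂) = 13.346 km/s.
Transfer-orbit speed at r₂: v_a = √[μ(2/r₂ − 1/a_t)] = 8.2608 km/s.
Second burn Δv₂ = |v₂ − v_a| = 5.085 km/s.
Δv = Δv₁ + Δv₂ = 7.446 + 5.085 = 12.53 km/s.

Δv = 12.53 km/s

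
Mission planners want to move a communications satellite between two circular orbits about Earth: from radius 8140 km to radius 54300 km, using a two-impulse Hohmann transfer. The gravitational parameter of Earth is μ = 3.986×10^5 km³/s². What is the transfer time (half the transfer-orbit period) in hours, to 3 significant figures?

t = 7.62 hours

The Hohmann ellipse has a_t = (r₁ + r₂)/2 = 31220 km.
Transfer time t = π√(a_t³/μ) = π√((31220)³ / 3.986×10^5) = 27449 s.
Converting: 27449 s ÷ 3600 s/hour = 7.62 hours.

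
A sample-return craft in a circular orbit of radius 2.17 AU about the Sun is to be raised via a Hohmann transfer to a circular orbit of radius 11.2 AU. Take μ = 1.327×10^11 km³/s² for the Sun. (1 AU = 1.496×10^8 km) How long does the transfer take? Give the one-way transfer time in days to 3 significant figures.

In km: r₁ = 2.17 × 1.496×10^8 = 3.24632×10^8 km; r₂ = 11.2 × 1.496×10^8 = 1.67552×10^9 km.
Semi-major axis of the transfer orbit: a_t = (3.24632×10^8 + 1.67552×10^9)/2 = 1.000076×10^9 km.
Transfer time t = π√(a_t³/μ) = π√((1.000076×10^9)³ / 1.327×10^11) = 2.727×10^8 s.
Converting: 2.727×10^8 s ÷ 86400 s/day = 3160 days.

t = 3160 days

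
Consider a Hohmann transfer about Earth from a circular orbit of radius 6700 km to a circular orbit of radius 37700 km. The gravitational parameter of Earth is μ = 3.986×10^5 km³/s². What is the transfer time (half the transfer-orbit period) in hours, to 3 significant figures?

Transfer-ellipse semi-major axis a_t = (r₁ + r₂)/2 = (6700 + 37700)/2 = 22200 km.
Half the transfer-orbit period gives t = π√(a_t³/μ) = 16460 s.
Converting: 16460 s ÷ 3600 s/hour = 4.57 hours.

t = 4.57 hours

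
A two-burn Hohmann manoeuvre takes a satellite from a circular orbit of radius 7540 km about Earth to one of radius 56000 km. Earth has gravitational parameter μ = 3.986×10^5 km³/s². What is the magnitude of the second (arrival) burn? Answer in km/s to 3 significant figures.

Transfer-ellipse semi-major axis a_t = (r₁ + r₂)/2 = (7540 + 56000)/2 = 31770 km.
On the circular orbit at r = 56000 km, v_c = √(μ/r) = 2.668 km/s.
Vis-viva on the transfer ellipse at r = 56000 km gives v_t = √[μ(2/r − 1/a_t)] = 1.300 km/s.
Δv₂ = |v_t − v_c| = |1.300 − 2.668| = 1.368 km/s.

Δv₂ = 1.37 km/s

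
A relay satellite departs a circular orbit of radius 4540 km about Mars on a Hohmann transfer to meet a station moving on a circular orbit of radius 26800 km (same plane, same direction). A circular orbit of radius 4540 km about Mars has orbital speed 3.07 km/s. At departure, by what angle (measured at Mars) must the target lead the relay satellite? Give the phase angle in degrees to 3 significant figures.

φ = 99.5°

From the circular-orbit relation v² = μ/r at r = 4540 km: μ = v²r = (3.07)² × 4540 = 42789.0 km³/s².
Semi-major axis of the transfer orbit: a_t = (4540 + 26800)/2 = 15670 km.
Transfer time t = π√(a_t³/μ) = 29790 s.
The target's mean motion on its circular orbit is ω₂ = √(μ/r₂³) = 4.715×10^-5 rad/s.
Angle swept by the target during transfer: ω₂·t = 1.4046 rad = 80.48°.
Arrival is 180° from departure on the ellipse, so φ = 180° − 80.48° = 99.5°.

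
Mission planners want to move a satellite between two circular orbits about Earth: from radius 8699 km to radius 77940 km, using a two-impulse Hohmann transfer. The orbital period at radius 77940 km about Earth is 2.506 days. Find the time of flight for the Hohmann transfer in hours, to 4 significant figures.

t = 12.46 hours

From Kepler's third law T² = 4π²r³/μ at r = 77940 km, T = 2.506 days = 2.506 × 86400 s = 2.165184×10^5 s: μ = 4π²r³/T² = 3.98705×10^5 km³/s².
The Hohmann ellipse has a_t = (r₁ + r₂)/2 = 43319.5 km.
Half the transfer-orbit period gives t = π√(a_t³/μ) = 44860 s.
Converting: 44860 s ÷ 3600 s/hour = 12.46 hours.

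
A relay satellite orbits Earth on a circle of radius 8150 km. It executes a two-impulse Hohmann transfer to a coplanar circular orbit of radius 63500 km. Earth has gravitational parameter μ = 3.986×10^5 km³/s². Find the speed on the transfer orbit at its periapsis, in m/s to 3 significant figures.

v = 9310 m/s

Transfer-ellipse semi-major axis a_t = (r₁ + r₂)/2 = (8150 + 63500)/2 = 35825 km.
At periapsis, r = 8150 km.
Applying v² = μ(2/r − 1/a_t): v = 9.311 km/s.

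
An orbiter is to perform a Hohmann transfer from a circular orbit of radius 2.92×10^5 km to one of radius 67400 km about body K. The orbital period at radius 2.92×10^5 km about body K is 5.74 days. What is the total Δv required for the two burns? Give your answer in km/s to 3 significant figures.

Δv = 3.55 km/s

From Kepler's third law T² = 4π²r³/μ at r = 2.92×10^5 km, T = 5.74 days = 5.74 × 86400 s = 4.95936×10^5 s: μ = 4π²r³/T² = 3.99629×10^6 km³/s².
Transfer-ellipse semi-major axis a_t = (r₁ + r₂)/2 = (2.920×10^5 + 67400)/2 = 1.797×10^5 km.
Circular speed at r₁: v₁ = √(μ/r₁) = √(3.99629×10^6/2.920×10^5) = 3.6994 km/s.
Transfer-orbit speed at r₁ (v² = μ(2/r − 1/a)): v_a = √[μ(2/r₁ − 1/a_t)] = 2.2657 km/s.
First burn Δv₁ = |v_a − v₁| = 1.434 km/s.
Circular speed at r₂: v₂ = √(μ/r₂) = 7.70014 km/s.
Transfer-orbit speed at r₂: v_p = √[μ(2/r₂ − 1/a_t)] = 9.81558 km/s.
Second burn Δv₂ = |v₂ − v_p| = 2.115 km/s.
Total Δv = Δv₁ + Δv₂ = 3.549 km/s.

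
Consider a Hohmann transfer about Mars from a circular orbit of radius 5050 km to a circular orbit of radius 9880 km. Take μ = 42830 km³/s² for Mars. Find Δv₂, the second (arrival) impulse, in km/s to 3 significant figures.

Transfer-ellipse semi-major axis a_t = (r₁ + r₂)/2 = (5050 + 9880)/2 = 7465 km.
Circular speed at r = 9880 km: v_c = √(μ/r) = 2.0821 km/s.
Vis-viva on the transfer ellipse at r = 9880 km gives v_t = √[μ(2/r − 1/a_t)] = 1.7125 km/s.
Δv₂ = |v_t − v_c| = |1.7125 − 2.0821| = 0.3696 km/s.

Δv₂ = 0.370 km/s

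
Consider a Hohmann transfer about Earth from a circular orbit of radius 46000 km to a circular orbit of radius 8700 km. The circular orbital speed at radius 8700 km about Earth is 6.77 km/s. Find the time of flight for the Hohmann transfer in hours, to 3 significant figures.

t = 6.25 hours

From the circular-orbit relation v² = μ/r at r = 8700 km: μ = v²r = (6.77)² × 8700 = 3.98746×10^5 km³/s².
The Hohmann ellipse has a_t = (r₁ + r₂)/2 = 27350 km.
Transfer time t = π√(a_t³/μ) = π√((27350)³ / 3.98746×10^5) = 22500 s.
Converting: 22500 s ÷ 3600 s/hour = 6.25 hours.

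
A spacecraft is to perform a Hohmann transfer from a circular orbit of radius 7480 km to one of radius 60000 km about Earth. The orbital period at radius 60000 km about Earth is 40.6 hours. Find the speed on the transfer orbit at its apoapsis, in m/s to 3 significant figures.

From Kepler's third law T² = 4π²r³/μ at r = 60000 km, T = 40.6 hours = 40.6 × 3600 s = 1.4616×10^5 s: μ = 4π²r³/T² = 3.99169×10^5 km³/s².
The Hohmann ellipse has a_t = (r₁ + r₂)/2 = 33740 km.
At apoapsis, r = 60000 km.
Applying v² = μ(2/r − 1/a_t): v = 1.214 km/s.

v = 1210 m/s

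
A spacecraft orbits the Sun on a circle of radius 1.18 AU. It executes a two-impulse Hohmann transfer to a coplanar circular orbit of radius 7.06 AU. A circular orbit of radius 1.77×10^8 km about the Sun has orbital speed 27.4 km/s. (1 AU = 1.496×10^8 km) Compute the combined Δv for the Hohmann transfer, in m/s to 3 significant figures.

Δv = 13700 m/s

From the circular-orbit relation v² = μ/r at r = 1.77×10^8 km: μ = v²r = (27.4)² × 1.77×10^8 = 1.32885×10^11 km³/s².
In km: r₁ = 1.18 × 1.496×10^8 = 1.76528×10^8 km; r₂ = 7.06 × 1.496×10^8 = 1.056176×10^9 km.
The Hohmann ellipse has a_t = (r₁ + r₂)/2 = 6.16352×10^8 km.
Circular speed at r₁: v₁ = √(μ/r₁) = √(1.32885×10^11/1.76528×10^8) = 27.437 km/s.
Transfer-orbit speed at r₁ (vis-viva): v_p = √[μ(2/r₁ − 1/a_t)] = 35.916 km/s.
First burn Δv₁ = |v_p − v₁| = 8.479 km/s.
Circular speed at r₂: v₂ = √(μ/r₂) = 11.217 km/s.
Transfer-orbit speed at r₂: v_a = √[μ(2/r₂ − 1/a_t)] = 6.0029 km/s.
Second burn Δv₂ = |v₂ − v_a| = 5.214 km/s.
Total Δv = Δv₁ + Δv₂ = 13.69 km/s.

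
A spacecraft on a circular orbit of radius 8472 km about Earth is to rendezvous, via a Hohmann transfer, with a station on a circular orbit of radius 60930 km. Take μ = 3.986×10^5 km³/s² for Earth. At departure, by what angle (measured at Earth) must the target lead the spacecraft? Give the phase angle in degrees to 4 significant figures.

φ = 102.6°

The Hohmann ellipse has a_t = (r₁ + r₂)/2 = 34701 km.
The half-period of the transfer ellipse is t = π√(a_t³/μ) = 32166 s.
The target's mean motion on its circular orbit is ω₂ = √(μ/r₂³) = 4.1978×10^-5 rad/s.
Angle swept by the target during transfer: ω₂·t = 1.35026 rad = 77.36°.
The spacecraft traverses 180° on the transfer ellipse, so the target must lead by 180° − 77.36° = 102.6°.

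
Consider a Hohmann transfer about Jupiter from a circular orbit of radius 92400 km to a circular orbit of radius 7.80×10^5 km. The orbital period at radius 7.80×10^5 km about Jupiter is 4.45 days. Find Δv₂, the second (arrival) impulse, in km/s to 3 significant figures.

From Kepler's third law T² = 4π²r³/μ at r = 7.80×10^5 km, T = 4.45 days = 4.45 × 86400 s = 3.8448×10^5 s: μ = 4π²r³/T² = 1.26735×10^8 km³/s².
Transfer-ellipse semi-major axis a_t = (r₁ + r₂)/2 = (92400 + 7.800×10^5)/2 = 4.362×10^5 km.
On the circular orbit at r = 7.800×10^5 km, v_c = √(μ/r) = 12.747 km/s.
Vis-viva on the transfer ellipse at r = 7.800×10^5 km gives v_t = √[μ(2/r − 1/a_t)] = 5.8667 km/s.
Δv₂ = |v_t − v_c| = |5.8667 − 12.747| = 6.880 km/s.

Δv₂ = 6.88 km/s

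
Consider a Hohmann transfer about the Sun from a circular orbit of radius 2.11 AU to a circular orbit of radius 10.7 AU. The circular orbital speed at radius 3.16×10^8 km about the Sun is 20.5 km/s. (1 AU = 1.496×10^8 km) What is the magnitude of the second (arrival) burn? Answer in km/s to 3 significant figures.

From the circular-orbit relation v² = μ/r at r = 3.16×10^8 km: μ = v²r = (20.5)² × 3.16×10^8 = 1.32799×10^11 km³/s².
In km: r₁ = 2.11 × 1.496×10^8 = 3.15656×10^8 km; r₂ = 10.7 × 1.496×10^8 = 1.60072×10^9 km.
The Hohmann ellipse has a_t = (r₁ + r₂)/2 = 9.58188×10^8 km.
Circular speed at r = 1.60072×10^9 km: v_c = √(μ/r) = 9.1084 km/s.
Transfer-orbit speed at the same r (vis-viva, a = a_t): v_t = √[μ(2/r − 1/a_t)] = 5.2278 km/s.
Δv₂ = |v_t − v_c| = |5.2278 − 9.1084| = 3.881 km/s.

Δv₂ = 3.88 km/s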